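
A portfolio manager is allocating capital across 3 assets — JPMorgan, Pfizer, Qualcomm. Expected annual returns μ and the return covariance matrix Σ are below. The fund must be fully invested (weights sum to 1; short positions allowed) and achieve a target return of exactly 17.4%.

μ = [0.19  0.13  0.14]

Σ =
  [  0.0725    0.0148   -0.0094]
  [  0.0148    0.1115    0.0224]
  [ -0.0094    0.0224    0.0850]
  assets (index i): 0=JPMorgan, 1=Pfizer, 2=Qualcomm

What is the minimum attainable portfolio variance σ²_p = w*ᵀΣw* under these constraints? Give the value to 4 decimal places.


g=Σ⁻¹μ = [2.7719  0.4282  1.8408]
h=Σ⁻¹𝟙 = [14.4257  4.6141  12.1441]
a=μᵀg=0.840040  b=𝟙ᵀg=5.040892  c=𝟙ᵀh=31.183903  D=ac−b²=0.785146
λ₁=(c·0.174−b)/D = (31.183903·0.174−5.040892)/0.785146 = 0.490491
λ₂=(a−b·0.174)/D = (0.840040−5.040892·0.174)/0.785146 = -0.047220
w* = 0.490491·g + -0.047220·h:
  w_0 = 0.490491·2.7719 + -0.047220·14.4257 = 0.6784  (JPMorgan)
  w_1 = 0.490491·0.4282 + -0.047220·4.6141 = -0.0079  (Pfizer)
  w_2 = 0.490491·1.8408 + -0.047220·12.1441 = 0.3294  (Qualcomm)
Σw_i=1.0000  μᵀw=0.1740
σ²=wᵀΣw=λ₁·μ_p+λ₂ = 0.490491·0.174 + -0.047220 = 0.038125 ≈ 0.0381

0.0381


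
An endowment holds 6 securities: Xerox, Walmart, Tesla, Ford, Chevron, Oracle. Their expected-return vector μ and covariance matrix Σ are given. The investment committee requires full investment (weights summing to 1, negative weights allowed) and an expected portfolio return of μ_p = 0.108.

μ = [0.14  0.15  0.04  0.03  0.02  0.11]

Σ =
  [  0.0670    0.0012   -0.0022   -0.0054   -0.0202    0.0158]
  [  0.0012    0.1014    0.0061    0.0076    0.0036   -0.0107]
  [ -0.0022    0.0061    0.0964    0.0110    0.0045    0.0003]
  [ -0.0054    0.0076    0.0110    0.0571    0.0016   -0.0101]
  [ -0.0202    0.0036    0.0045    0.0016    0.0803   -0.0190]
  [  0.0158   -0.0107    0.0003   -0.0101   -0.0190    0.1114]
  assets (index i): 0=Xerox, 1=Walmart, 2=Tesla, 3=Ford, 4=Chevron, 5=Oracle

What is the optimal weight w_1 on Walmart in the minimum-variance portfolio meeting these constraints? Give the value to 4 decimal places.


0.2373

p=Σ⁻¹μ = [2.1635  1.4665  0.2506  0.6441  0.9469  1.0407]
q=Σ⁻¹𝟙 = [19.4167  8.3987  7.2601  18.4089  19.0081  11.9209]
a=μᵀp=0.685627  b=𝟙ᵀp=6.512273  c=𝟙ᵀq=84.413401  D=ac−b²=15.466436
λ₁=(c·0.108−b)/D = (84.413401·0.108−6.512273)/15.466436 = 0.168389
λ₂=(a−b·0.108)/D = (0.685627−6.512273·0.108)/15.466436 = -0.001144
w* = 0.168389·p + -0.001144·q:
  w_0 = 0.168389·2.1635 + -0.001144·19.4167 = 0.3421  (Xerox)
  w_1 = 0.168389·1.4665 + -0.001144·8.3987 = 0.2373  (Walmart)
  w_2 = 0.168389·0.2506 + -0.001144·7.2601 = 0.0339  (Tesla)
  w_3 = 0.168389·0.6441 + -0.001144·18.4089 = 0.0874  (Ford)
  w_4 = 0.168389·0.9469 + -0.001144·19.0081 = 0.1377  (Chevron)
  w_5 = 0.168389·1.0407 + -0.001144·11.9209 = 0.1616  (Oracle)
Σw_i=1.0000  μᵀw=0.1080
σ²=wᵀΣw=λ₁·μ_p+λ₂ = 0.168389·0.108 + -0.001144 = 0.017042 ≈ 0.0170


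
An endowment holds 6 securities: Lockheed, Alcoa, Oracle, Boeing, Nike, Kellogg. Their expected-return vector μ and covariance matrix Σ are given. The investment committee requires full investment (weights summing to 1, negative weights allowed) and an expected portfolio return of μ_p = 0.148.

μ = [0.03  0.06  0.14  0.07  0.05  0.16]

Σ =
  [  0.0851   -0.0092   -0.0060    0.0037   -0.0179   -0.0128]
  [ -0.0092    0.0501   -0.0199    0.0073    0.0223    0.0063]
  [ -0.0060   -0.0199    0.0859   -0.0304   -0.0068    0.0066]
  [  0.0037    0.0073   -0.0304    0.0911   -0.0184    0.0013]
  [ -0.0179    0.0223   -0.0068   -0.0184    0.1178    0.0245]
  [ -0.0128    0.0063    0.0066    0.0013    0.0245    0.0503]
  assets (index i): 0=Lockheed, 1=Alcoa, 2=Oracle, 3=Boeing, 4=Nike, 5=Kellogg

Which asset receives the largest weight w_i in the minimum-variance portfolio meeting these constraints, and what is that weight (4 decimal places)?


Kellogg (0.6241)

u=Σ⁻¹μ = [1.0882  1.7823  2.3663  1.3287  -0.0050  2.8922]
v=Σ⁻¹𝟙 = [19.2418  25.4461  24.7238  17.7981  7.8814  14.0472]
a=μᵀu=1.026387  b=𝟙ᵀu=9.452841  c=𝟙ᵀv=109.138376  D=ac−b²=22.661970
λ₁=(c·0.148−b)/D = (109.138376·0.148−9.452841)/22.661970 = 0.295634
λ₂=(a−b·0.148)/D = (1.026387−9.452841·0.148)/22.661970 = -0.016443
w* = 0.295634·u + -0.016443·v:
  w_0 = 0.295634·1.0882 + -0.016443·19.2418 = 0.0053  (Lockheed)
  w_1 = 0.295634·1.7823 + -0.016443·25.4461 = 0.1085  (Alcoa)
  w_2 = 0.295634·2.3663 + -0.016443·24.7238 = 0.2930  (Oracle)
  w_3 = 0.295634·1.3287 + -0.016443·17.7981 = 0.1002  (Boeing)
  w_4 = 0.295634·-0.0050 + -0.016443·7.8814 = -0.1311  (Nike)
  w_5 = 0.295634·2.8922 + -0.016443·14.0472 = 0.6241  (Kellogg)
Σw_i=1.0000  μᵀw=0.1480
σ²=wᵀΣw=λ₁·μ_p+λ₂ = 0.295634·0.148 + -0.016443 = 0.027311 ≈ 0.0273


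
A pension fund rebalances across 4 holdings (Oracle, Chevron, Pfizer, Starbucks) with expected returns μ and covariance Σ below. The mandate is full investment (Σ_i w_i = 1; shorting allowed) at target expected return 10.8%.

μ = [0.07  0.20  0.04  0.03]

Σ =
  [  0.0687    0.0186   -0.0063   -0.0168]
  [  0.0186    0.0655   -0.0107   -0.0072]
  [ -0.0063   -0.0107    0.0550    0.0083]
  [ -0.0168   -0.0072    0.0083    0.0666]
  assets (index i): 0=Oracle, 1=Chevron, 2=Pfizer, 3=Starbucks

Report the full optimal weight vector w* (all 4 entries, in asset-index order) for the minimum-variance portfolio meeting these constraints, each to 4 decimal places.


0.1488  0.4089  0.2534  0.1889

g=Σ⁻¹μ = [0.4494  3.2194  1.2918  0.7509]
h=Σ⁻¹𝟙 = [16.6172  15.9024  20.4048  18.3830]
a=μᵀg=0.749529  b=𝟙ᵀg=5.711372  c=𝟙ᵀh=71.307400  D=ac−b²=20.827180
λ₁=(c·0.108−b)/D = (71.307400·0.108−5.711372)/20.827180 = 0.095540
λ₂=(a−b·0.108)/D = (0.749529−5.711372·0.108)/20.827180 = 0.006372
w* = 0.095540·g + 0.006372·h:
  w_0 = 0.095540·0.4494 + 0.006372·16.6172 = 0.1488  (Oracle)
  w_1 = 0.095540·3.2194 + 0.006372·15.9024 = 0.4089  (Chevron)
  w_2 = 0.095540·1.2918 + 0.006372·20.4048 = 0.2534  (Pfizer)
  w_3 = 0.095540·0.7509 + 0.006372·18.3830 = 0.1889  (Starbucks)
Σw_i=1.0000  μᵀw=0.1080
σ²=wᵀΣw=λ₁·μ_p+λ₂ = 0.095540·0.108 + 0.006372 = 0.016690 ≈ 0.0167


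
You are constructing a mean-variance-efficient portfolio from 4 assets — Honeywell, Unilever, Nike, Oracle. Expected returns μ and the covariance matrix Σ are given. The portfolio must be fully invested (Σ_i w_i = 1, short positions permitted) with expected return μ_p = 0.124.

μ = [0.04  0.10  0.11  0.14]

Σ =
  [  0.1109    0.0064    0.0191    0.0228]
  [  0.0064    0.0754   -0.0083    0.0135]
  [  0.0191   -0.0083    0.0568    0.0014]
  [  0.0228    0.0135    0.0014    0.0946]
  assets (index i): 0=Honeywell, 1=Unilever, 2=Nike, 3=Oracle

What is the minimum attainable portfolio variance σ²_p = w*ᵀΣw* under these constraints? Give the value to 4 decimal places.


0.0278

u=Σ⁻¹μ = [-0.3783  1.3633  2.2299  1.3435]
v=Σ⁻¹𝟙 = [3.5512  13.6235  18.2173  7.5012]
a=μᵀu=0.554583  b=𝟙ᵀu=4.558468  c=𝟙ᵀv=42.893217  D=ac−b²=3.008207
λ₁=(c·0.124−b)/D = (42.893217·0.124−4.558468)/3.008207 = 0.252739
λ₂=(a−b·0.124)/D = (0.554583−4.558468·0.124)/3.008207 = -0.003546
w* = 0.252739·u + -0.003546·v:
  w_0 = 0.252739·-0.3783 + -0.003546·3.5512 = -0.1082  (Honeywell)
  w_1 = 0.252739·1.3633 + -0.003546·13.6235 = 0.2962  (Unilever)
  w_2 = 0.252739·2.2299 + -0.003546·18.2173 = 0.4990  (Nike)
  w_3 = 0.252739·1.3435 + -0.003546·7.5012 = 0.3130  (Oracle)
Σw_i=1.0000  μᵀw=0.1240
σ²=wᵀΣw=λ₁·μ_p+λ₂ = 0.252739·0.124 + -0.003546 = 0.027794 ≈ 0.0278


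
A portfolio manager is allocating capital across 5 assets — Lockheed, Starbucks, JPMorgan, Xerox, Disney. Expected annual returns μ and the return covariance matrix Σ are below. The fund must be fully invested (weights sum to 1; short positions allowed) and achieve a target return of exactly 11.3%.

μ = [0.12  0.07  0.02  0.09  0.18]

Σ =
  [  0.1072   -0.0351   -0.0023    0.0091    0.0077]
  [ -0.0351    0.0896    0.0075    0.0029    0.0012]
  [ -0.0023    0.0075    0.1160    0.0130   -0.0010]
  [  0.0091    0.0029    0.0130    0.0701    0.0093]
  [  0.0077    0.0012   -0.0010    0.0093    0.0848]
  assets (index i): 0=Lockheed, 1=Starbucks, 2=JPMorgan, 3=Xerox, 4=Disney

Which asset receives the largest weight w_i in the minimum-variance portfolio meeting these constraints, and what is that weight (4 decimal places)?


x=Σ⁻¹μ = [1.3237  1.2447  0.0448  0.8005  1.8976]
y=Σ⁻¹𝟙 = [12.9888  15.2386  6.9196  9.4123  9.4468]
a=μᵀx=0.660474  b=𝟙ᵀx=5.311270  c=𝟙ᵀy=54.006002  D=ac−b²=7.459957
λ₁=(c·0.113−b)/D = (54.006002·0.113−5.311270)/7.459957 = 0.106088
λ₂=(a−b·0.113)/D = (0.660474−5.311270·0.113)/7.459957 = 0.008083
w* = 0.106088·x + 0.008083·y:
  w_0 = 0.106088·1.3237 + 0.008083·12.9888 = 0.2454  (Lockheed)
  w_1 = 0.106088·1.2447 + 0.008083·15.2386 = 0.2552  (Starbucks)
  w_2 = 0.106088·0.0448 + 0.008083·6.9196 = 0.0607  (JPMorgan)
  w_3 = 0.106088·0.8005 + 0.008083·9.4123 = 0.1610  (Xerox)
  w_4 = 0.106088·1.8976 + 0.008083·9.4468 = 0.2777  (Disney)
Σw_i=1.0000  μᵀw=0.1130
σ²=wᵀΣw=λ₁·μ_p+λ₂ = 0.106088·0.113 + 0.008083 = 0.020071 ≈ 0.0201

Disney (0.2777)


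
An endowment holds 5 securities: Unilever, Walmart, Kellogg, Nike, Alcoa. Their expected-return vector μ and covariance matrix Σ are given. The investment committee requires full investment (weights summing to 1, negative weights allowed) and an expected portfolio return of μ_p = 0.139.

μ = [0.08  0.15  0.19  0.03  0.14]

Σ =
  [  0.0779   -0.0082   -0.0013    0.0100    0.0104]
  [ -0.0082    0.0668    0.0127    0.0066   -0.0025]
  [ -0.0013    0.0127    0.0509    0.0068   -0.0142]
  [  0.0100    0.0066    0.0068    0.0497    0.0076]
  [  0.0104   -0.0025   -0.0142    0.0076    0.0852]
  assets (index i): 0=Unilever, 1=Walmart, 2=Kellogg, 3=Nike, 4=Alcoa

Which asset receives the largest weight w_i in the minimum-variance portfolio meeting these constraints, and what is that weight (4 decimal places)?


Kellogg (0.3421)

x=Σ⁻¹μ = [1.0692  1.7650  4.0649  -0.7552  2.3093]
y=Σ⁻¹𝟙 = [11.2067  12.0687  18.9377  11.7094  12.8350]
a=μᵀx=1.423260  b=𝟙ᵀx=8.453204  c=𝟙ᵀy=66.757615  D=ac−b²=23.556793
λ₁=(c·0.139−b)/D = (66.757615·0.139−8.453204)/23.556793 = 0.035069
λ₂=(a−b·0.139)/D = (1.423260−8.453204·0.139)/23.556793 = 0.010539
w* = 0.035069·x + 0.010539·y:
  w_0 = 0.035069·1.0692 + 0.010539·11.2067 = 0.1556  (Unilever)
  w_1 = 0.035069·1.7650 + 0.010539·12.0687 = 0.1891  (Walmart)
  w_2 = 0.035069·4.0649 + 0.010539·18.9377 = 0.3421  (Kellogg)
  w_3 = 0.035069·-0.7552 + 0.010539·11.7094 = 0.0969  (Nike)
  w_4 = 0.035069·2.3093 + 0.010539·12.8350 = 0.2163  (Alcoa)
Σw_i=1.0000  μᵀw=0.1390
σ²=wᵀΣw=λ₁·μ_p+λ₂ = 0.035069·0.139 + 0.010539 = 0.015414 ≈ 0.0154


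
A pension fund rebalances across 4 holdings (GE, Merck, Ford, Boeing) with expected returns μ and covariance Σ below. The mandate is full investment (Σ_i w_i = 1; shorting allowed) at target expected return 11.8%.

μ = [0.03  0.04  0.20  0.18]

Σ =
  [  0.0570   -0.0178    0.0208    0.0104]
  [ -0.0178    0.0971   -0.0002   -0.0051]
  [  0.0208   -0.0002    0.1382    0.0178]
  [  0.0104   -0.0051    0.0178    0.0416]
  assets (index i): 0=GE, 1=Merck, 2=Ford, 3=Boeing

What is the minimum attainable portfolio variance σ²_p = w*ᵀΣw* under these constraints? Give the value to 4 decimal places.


0.0194

u=Σ⁻¹μ = [-0.4031  0.5541  0.9838  4.0747]
v=Σ⁻¹𝟙 = [17.6409  14.6178  1.9506  20.5857]
a=μᵀu=0.940277  b=𝟙ᵀu=5.209476  c=𝟙ᵀv=54.794966  D=ac−b²=24.383816
λ₁=(c·0.118−b)/D = (54.794966·0.118−5.209476)/24.383816 = 0.051523
λ₂=(a−b·0.118)/D = (0.940277−5.209476·0.118)/24.383816 = 0.013351
w* = 0.051523·u + 0.013351·v:
  w_0 = 0.051523·-0.4031 + 0.013351·17.6409 = 0.2148  (GE)
  w_1 = 0.051523·0.5541 + 0.013351·14.6178 = 0.2237  (Merck)
  w_2 = 0.051523·0.9838 + 0.013351·1.9506 = 0.0767  (Ford)
  w_3 = 0.051523·4.0747 + 0.013351·20.5857 = 0.4848  (Boeing)
Σw_i=1.0000  μᵀw=0.1180
σ²=wᵀΣw=λ₁·μ_p+λ₂ = 0.051523·0.118 + 0.013351 = 0.019431 ≈ 0.0194


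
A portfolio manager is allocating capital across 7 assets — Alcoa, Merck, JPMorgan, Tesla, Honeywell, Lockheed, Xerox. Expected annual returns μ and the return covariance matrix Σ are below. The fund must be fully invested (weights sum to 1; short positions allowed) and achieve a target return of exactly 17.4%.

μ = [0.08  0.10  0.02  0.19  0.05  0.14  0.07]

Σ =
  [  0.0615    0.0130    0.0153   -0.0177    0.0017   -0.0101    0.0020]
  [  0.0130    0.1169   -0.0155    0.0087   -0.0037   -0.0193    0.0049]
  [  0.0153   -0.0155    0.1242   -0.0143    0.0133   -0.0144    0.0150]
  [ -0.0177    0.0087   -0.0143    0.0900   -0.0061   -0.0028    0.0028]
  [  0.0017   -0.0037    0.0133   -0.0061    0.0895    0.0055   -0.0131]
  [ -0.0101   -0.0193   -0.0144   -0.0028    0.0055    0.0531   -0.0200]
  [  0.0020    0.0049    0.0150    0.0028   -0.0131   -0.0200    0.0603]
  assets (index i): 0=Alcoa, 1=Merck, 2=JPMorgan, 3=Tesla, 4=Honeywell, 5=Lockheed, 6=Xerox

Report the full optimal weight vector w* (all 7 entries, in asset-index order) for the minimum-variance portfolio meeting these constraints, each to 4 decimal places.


u=Σ⁻¹μ = [2.3636  1.1410  0.4790  2.6599  0.7445  4.6124  2.4386]
v=Σ⁻¹𝟙 = [21.7132  11.8194  8.6564  16.8454  12.7563  39.6814  27.9002]
a=μᵀu=1.671799  b=𝟙ᵀu=14.438965  c=𝟙ᵀv=139.372260  D=ac−b²=24.518635
λ₁=(c·0.174−b)/D = (139.372260·0.174−14.438965)/24.518635 = 0.400178
λ₂=(a−b·0.174)/D = (1.671799−14.438965·0.174)/24.518635 = -0.034283
w* = 0.400178·u + -0.034283·v:
  w_0 = 0.400178·2.3636 + -0.034283·21.7132 = 0.2014  (Alcoa)
  w_1 = 0.400178·1.1410 + -0.034283·11.8194 = 0.0514  (Merck)
  w_2 = 0.400178·0.4790 + -0.034283·8.6564 = -0.1051  (JPMorgan)
  w_3 = 0.400178·2.6599 + -0.034283·16.8454 = 0.4869  (Tesla)
  w_4 = 0.400178·0.7445 + -0.034283·12.7563 = -0.1394  (Honeywell)
  w_5 = 0.400178·4.6124 + -0.034283·39.6814 = 0.4854  (Lockheed)
  w_6 = 0.400178·2.4386 + -0.034283·27.9002 = 0.0194  (Xerox)
Σw_i=1.0000  μᵀw=0.1740
σ²=wᵀΣw=λ₁·μ_p+λ₂ = 0.400178·0.174 + -0.034283 = 0.035348 ≈ 0.0353

0.2014  0.0514  -0.1051  0.4869  -0.1394  0.4854  0.0194


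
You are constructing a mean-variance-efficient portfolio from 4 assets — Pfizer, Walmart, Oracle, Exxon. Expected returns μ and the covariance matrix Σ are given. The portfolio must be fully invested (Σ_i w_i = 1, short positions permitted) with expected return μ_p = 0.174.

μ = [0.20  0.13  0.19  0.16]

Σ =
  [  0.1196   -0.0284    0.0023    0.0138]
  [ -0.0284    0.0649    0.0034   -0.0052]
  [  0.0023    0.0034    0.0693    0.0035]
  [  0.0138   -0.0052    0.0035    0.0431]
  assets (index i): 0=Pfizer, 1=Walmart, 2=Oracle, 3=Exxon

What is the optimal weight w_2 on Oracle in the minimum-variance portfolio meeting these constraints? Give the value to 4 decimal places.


0.3251

x=Σ⁻¹μ = [1.9635  2.9991  2.3651  3.2534]
y=Σ⁻¹𝟙 = [10.6942  21.1732  11.9574  21.3612]
a=μᵀx=1.752492  b=𝟙ᵀx=10.581071  c=𝟙ᵀy=65.186088  D=ac−b²=2.279054
λ₁=(c·0.174−b)/D = (65.186088·0.174−10.581071)/2.279054 = 0.334046
λ₂=(a−b·0.174)/D = (1.752492−10.581071·0.174)/2.279054 = -0.038882
w* = 0.334046·x + -0.038882·y:
  w_0 = 0.334046·1.9635 + -0.038882·10.6942 = 0.2401  (Pfizer)
  w_1 = 0.334046·2.9991 + -0.038882·21.1732 = 0.1786  (Walmart)
  w_2 = 0.334046·2.3651 + -0.038882·11.9574 = 0.3251  (Oracle)
  w_3 = 0.334046·3.2534 + -0.038882·21.3612 = 0.2562  (Exxon)
Σw_i=1.0000  μᵀw=0.1740
σ²=wᵀΣw=λ₁·μ_p+λ₂ = 0.334046·0.174 + -0.038882 = 0.019242 ≈ 0.0192


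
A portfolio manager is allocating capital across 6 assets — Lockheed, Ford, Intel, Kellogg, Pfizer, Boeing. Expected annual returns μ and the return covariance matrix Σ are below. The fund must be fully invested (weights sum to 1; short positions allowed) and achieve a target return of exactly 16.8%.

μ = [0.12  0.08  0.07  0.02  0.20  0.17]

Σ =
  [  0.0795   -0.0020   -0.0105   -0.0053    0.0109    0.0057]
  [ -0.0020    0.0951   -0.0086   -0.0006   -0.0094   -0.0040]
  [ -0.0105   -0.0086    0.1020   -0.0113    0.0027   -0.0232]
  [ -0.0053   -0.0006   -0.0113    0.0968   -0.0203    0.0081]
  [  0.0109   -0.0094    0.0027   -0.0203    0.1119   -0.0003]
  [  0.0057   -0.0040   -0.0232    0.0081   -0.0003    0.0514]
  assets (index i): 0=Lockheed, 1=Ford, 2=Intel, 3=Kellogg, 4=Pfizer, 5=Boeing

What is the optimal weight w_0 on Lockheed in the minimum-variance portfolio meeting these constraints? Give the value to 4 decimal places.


x=Σ⁻¹μ = [1.2853  1.3929  1.8672  0.5525  1.8451  4.0398]
y=Σ⁻¹𝟙 = [13.0701  14.8113  19.4969  13.5471  10.9642  25.8878]
a=μᵀx=1.463207  b=𝟙ᵀx=10.982805  c=𝟙ᵀy=97.777382  D=ac−b²=22.446592
λ₁=(c·0.168−b)/D = (97.777382·0.168−10.982805)/22.446592 = 0.242522
λ₂=(a−b·0.168)/D = (1.463207−10.982805·0.168)/22.446592 = -0.017014
w* = 0.242522·x + -0.017014·y:
  w_0 = 0.242522·1.2853 + -0.017014·13.0701 = 0.0893  (Lockheed)
  w_1 = 0.242522·1.3929 + -0.017014·14.8113 = 0.0858  (Ford)
  w_2 = 0.242522·1.8672 + -0.017014·19.4969 = 0.1211  (Intel)
  w_3 = 0.242522·0.5525 + -0.017014·13.5471 = -0.0965  (Kellogg)
  w_4 = 0.242522·1.8451 + -0.017014·10.9642 = 0.2609  (Pfizer)
  w_5 = 0.242522·4.0398 + -0.017014·25.8878 = 0.5393  (Boeing)
Σw_i=1.0000  μᵀw=0.1680
σ²=wᵀΣw=λ₁·μ_p+λ₂ = 0.242522·0.168 + -0.017014 = 0.023730 ≈ 0.0237

0.0893


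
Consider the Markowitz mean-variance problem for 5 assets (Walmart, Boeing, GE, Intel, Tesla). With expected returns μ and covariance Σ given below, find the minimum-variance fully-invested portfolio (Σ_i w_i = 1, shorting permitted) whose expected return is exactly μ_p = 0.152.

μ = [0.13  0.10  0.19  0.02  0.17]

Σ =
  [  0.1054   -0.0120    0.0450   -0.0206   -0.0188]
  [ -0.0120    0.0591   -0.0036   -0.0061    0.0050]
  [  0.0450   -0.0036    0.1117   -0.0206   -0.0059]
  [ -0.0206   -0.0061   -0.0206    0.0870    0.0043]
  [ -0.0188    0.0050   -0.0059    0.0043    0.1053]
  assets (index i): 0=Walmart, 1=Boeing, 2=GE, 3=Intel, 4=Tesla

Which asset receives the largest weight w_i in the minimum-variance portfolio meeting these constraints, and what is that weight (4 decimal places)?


g=Σ⁻¹μ = [1.3272  1.9987  1.5012  0.9507  1.8018]
h=Σ⁻¹𝟙 = [13.8890  21.1298  7.8478  17.5941  10.6943]
a=μᵀg=0.982949  b=𝟙ᵀg=7.579542  c=𝟙ᵀh=71.154954  D=ac−b²=12.492257
λ₁=(c·0.152−b)/D = (71.154954·0.152−7.579542)/12.492257 = 0.259041
λ₂=(a−b·0.152)/D = (0.982949−7.579542·0.152)/12.492257 = -0.013540
w* = 0.259041·g + -0.013540·h:
  w_0 = 0.259041·1.3272 + -0.013540·13.8890 = 0.1557  (Walmart)
  w_1 = 0.259041·1.9987 + -0.013540·21.1298 = 0.2316  (Boeing)
  w_2 = 0.259041·1.5012 + -0.013540·7.8478 = 0.2826  (GE)
  w_3 = 0.259041·0.9507 + -0.013540·17.5941 = 0.0080  (Intel)
  w_4 = 0.259041·1.8018 + -0.013540·10.6943 = 0.3219  (Tesla)
Σw_i=1.0000  μᵀw=0.1520
σ²=wᵀΣw=λ₁·μ_p+λ₂ = 0.259041·0.152 + -0.013540 = 0.025835 ≈ 0.0258

Tesla (0.3219)


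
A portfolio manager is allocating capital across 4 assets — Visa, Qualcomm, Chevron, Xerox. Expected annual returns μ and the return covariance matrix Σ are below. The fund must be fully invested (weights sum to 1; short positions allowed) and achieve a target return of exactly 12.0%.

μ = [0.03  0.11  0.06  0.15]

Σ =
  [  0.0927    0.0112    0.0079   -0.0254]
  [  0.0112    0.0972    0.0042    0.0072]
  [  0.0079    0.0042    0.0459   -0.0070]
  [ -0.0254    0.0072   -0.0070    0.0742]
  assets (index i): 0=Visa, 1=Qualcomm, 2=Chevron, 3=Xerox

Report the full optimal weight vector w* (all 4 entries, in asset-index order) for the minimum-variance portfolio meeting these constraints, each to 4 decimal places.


u=Σ⁻¹μ = [0.7408  0.8103  1.4616  2.3344]
v=Σ⁻¹𝟙 = [13.5157  6.3378  21.8620  19.5512]
a=μᵀu=0.549208  b=𝟙ᵀu=5.347035  c=𝟙ᵀv=61.266759  D=ac−b²=5.057406
λ₁=(c·0.120−b)/D = (61.266759·0.120−5.347035)/5.057406 = 0.396444
λ₂=(a−b·0.120)/D = (0.549208−5.347035·0.120)/5.057406 = -0.018277
w* = 0.396444·u + -0.018277·v:
  w_0 = 0.396444·0.7408 + -0.018277·13.5157 = 0.0467  (Visa)
  w_1 = 0.396444·0.8103 + -0.018277·6.3378 = 0.2054  (Qualcomm)
  w_2 = 0.396444·1.4616 + -0.018277·21.8620 = 0.1798  (Chevron)
  w_3 = 0.396444·2.3344 + -0.018277·19.5512 = 0.5681  (Xerox)
Σw_i=1.0000  μᵀw=0.1200
σ²=wᵀΣw=λ₁·μ_p+λ₂ = 0.396444·0.120 + -0.018277 = 0.029296 ≈ 0.0293

0.0467  0.2054  0.1798  0.5681


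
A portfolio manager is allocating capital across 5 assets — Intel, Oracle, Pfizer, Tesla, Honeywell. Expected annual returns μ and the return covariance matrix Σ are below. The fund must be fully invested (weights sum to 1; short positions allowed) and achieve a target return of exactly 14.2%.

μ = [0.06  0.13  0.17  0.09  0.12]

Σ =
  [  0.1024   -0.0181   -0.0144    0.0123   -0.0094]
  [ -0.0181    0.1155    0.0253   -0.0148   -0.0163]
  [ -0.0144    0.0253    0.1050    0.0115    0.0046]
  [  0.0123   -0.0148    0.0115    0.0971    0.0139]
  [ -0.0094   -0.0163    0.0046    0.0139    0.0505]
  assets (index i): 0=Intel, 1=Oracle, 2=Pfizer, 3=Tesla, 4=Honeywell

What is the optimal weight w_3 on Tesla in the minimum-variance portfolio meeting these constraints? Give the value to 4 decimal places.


u=Σ⁻¹μ = [1.2371  1.5048  1.2525  0.4423  2.8564]
v=Σ⁻¹𝟙 = [14.6277  13.8262  6.4318  6.2585  24.6790]
a=μᵀu=0.865364  b=𝟙ᵀu=7.293222  c=𝟙ᵀv=65.823227  D=ac−b²=3.769988
λ₁=(c·0.142−b)/D = (65.823227·0.142−7.293222)/3.769988 = 0.544743
λ₂=(a−b·0.142)/D = (0.865364−7.293222·0.142)/3.769988 = -0.045165
w* = 0.544743·u + -0.045165·v:
  w_0 = 0.544743·1.2371 + -0.045165·14.6277 = 0.0133  (Intel)
  w_1 = 0.544743·1.5048 + -0.045165·13.8262 = 0.1953  (Oracle)
  w_2 = 0.544743·1.2525 + -0.045165·6.4318 = 0.3918  (Pfizer)
  w_3 = 0.544743·0.4423 + -0.045165·6.2585 = -0.0417  (Tesla)
  w_4 = 0.544743·2.8564 + -0.045165·24.6790 = 0.4414  (Honeywell)
Σw_i=1.0000  μᵀw=0.1420
σ²=wᵀΣw=λ₁·μ_p+λ₂ = 0.544743·0.142 + -0.045165 = 0.032188 ≈ 0.0322

-0.0417


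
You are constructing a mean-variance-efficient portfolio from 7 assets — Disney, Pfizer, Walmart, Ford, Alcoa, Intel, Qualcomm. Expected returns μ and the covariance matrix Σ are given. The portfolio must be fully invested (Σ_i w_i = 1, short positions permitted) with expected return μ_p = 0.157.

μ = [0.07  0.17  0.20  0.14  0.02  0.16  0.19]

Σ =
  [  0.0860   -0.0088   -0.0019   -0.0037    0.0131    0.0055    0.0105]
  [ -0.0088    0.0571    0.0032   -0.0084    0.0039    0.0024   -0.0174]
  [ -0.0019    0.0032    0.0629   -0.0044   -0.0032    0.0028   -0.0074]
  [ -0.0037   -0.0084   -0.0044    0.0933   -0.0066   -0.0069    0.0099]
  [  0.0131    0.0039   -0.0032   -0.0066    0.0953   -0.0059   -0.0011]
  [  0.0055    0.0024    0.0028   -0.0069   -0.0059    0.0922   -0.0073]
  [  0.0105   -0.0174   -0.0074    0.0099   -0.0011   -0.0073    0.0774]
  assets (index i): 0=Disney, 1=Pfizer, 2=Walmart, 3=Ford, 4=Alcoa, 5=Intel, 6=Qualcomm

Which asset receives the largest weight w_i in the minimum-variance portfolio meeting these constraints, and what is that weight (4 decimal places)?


Pfizer (0.2399)

g=Σ⁻¹μ = [0.7873  4.1594  3.4727  1.8575  0.3365  1.9173  3.5631]
h=Σ⁻¹𝟙 = [10.5118  24.4916  18.0852  13.9068  10.5820  12.1951  18.2506]
a=μᵀg=2.707295  b=𝟙ᵀg=16.093864  c=𝟙ᵀh=108.023099  D=ac−b²=33.437953
λ₁=(c·0.157−b)/D = (108.023099·0.157−16.093864)/33.437953 = 0.025892
λ₂=(a−b·0.157)/D = (2.707295−16.093864·0.157)/33.437953 = 0.005400
w* = 0.025892·g + 0.005400·h:
  w_0 = 0.025892·0.7873 + 0.005400·10.5118 = 0.0771  (Disney)
  w_1 = 0.025892·4.1594 + 0.005400·24.4916 = 0.2399  (Pfizer)
  w_2 = 0.025892·3.4727 + 0.005400·18.0852 = 0.1876  (Walmart)
  w_3 = 0.025892·1.8575 + 0.005400·13.9068 = 0.1232  (Ford)
  w_4 = 0.025892·0.3365 + 0.005400·10.5820 = 0.0659  (Alcoa)
  w_5 = 0.025892·1.9173 + 0.005400·12.1951 = 0.1155  (Intel)
  w_6 = 0.025892·3.5631 + 0.005400·18.2506 = 0.1908  (Qualcomm)
Σw_i=1.0000  μᵀw=0.1570
σ²=wᵀΣw=λ₁·μ_p+λ₂ = 0.025892·0.157 + 0.005400 = 0.009465 ≈ 0.0095


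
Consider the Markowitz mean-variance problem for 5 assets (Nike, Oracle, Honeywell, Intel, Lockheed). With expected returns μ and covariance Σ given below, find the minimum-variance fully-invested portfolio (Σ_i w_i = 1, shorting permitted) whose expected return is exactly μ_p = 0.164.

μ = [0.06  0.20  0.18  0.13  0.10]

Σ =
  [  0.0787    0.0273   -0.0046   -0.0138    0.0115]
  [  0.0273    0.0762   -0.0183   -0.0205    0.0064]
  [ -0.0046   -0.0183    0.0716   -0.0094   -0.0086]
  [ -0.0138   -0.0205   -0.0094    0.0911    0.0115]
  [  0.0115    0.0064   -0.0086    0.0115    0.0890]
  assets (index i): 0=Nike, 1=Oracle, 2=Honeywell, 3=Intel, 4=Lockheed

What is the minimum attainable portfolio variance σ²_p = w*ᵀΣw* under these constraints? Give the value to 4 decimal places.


x=Σ⁻¹μ = [-0.1509  4.3011  4.0611  2.6800  0.8799]
y=Σ⁻¹𝟙 = [9.2109  19.4667  22.9268  18.0417  8.5301]
a=μᵀx=2.018562  b=𝟙ᵀx=11.771256  c=𝟙ᵀy=78.176249  D=ac−b²=19.241141
λ₁=(c·0.164−b)/D = (78.176249·0.164−11.771256)/19.241141 = 0.054552
λ₂=(a−b·0.164)/D = (2.018562−11.771256·0.164)/19.241141 = 0.004577
w* = 0.054552·x + 0.004577·y:
  w_0 = 0.054552·-0.1509 + 0.004577·9.2109 = 0.0339  (Nike)
  w_1 = 0.054552·4.3011 + 0.004577·19.4667 = 0.3237  (Oracle)
  w_2 = 0.054552·4.0611 + 0.004577·22.9268 = 0.3265  (Honeywell)
  w_3 = 0.054552·2.6800 + 0.004577·18.0417 = 0.2288  (Intel)
  w_4 = 0.054552·0.8799 + 0.004577·8.5301 = 0.0870  (Lockheed)
Σw_i=1.0000  μᵀw=0.1640
σ²=wᵀΣw=λ₁·μ_p+λ₂ = 0.054552·0.164 + 0.004577 = 0.013524 ≈ 0.0135

0.0135


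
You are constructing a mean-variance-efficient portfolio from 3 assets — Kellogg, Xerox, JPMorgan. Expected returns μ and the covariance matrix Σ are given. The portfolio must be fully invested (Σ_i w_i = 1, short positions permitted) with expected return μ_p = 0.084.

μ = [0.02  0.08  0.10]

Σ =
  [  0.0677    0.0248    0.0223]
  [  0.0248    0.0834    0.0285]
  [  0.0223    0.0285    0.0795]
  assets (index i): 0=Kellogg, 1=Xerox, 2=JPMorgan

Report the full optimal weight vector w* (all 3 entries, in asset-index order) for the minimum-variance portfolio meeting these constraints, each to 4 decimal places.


x=Σ⁻¹μ = [-0.3159  0.6758  1.1042]
y=Σ⁻¹𝟙 = [9.9362  6.4841  7.4670]
a=μᵀx=0.158167  b=𝟙ᵀx=1.464151  c=𝟙ᵀy=23.887282  D=ac−b²=1.634453
λ₁=(c·0.084−b)/D = (23.887282·0.084−1.464151)/1.634453 = 0.331843
λ₂=(a−b·0.084)/D = (0.158167−1.464151·0.084)/1.634453 = 0.021523
w* = 0.331843·x + 0.021523·y:
  w_0 = 0.331843·-0.3159 + 0.021523·9.9362 = 0.1090  (Kellogg)
  w_1 = 0.331843·0.6758 + 0.021523·6.4841 = 0.3638  (Xerox)
  w_2 = 0.331843·1.1042 + 0.021523·7.4670 = 0.5271  (JPMorgan)
Σw_i=1.0000  μᵀw=0.0840
σ²=wᵀΣw=λ₁·μ_p+λ₂ = 0.331843·0.084 + 0.021523 = 0.049398 ≈ 0.0494

0.1090  0.3638  0.5271


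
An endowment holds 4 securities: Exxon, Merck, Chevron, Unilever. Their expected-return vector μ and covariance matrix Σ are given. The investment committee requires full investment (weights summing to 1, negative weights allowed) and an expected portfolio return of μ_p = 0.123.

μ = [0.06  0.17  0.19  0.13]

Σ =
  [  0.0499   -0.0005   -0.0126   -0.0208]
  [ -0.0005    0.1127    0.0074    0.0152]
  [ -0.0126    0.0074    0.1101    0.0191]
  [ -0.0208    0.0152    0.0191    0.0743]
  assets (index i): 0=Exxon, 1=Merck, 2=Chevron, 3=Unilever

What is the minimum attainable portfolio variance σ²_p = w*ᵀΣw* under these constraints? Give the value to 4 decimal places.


0.0174

p=Σ⁻¹μ = [2.3519  1.1766  1.6117  1.7531]
q=Σ⁻¹𝟙 = [30.0024  5.9454  8.9341  18.3451]
a=μᵀp=0.875247  b=𝟙ᵀp=6.893195  c=𝟙ᵀq=63.226943  D=ac−b²=7.823081
λ₁=(c·0.123−b)/D = (63.226943·0.123−6.893195)/7.823081 = 0.112963
λ₂=(a−b·0.123)/D = (0.875247−6.893195·0.123)/7.823081 = 0.003500
w* = 0.112963·p + 0.003500·q:
  w_0 = 0.112963·2.3519 + 0.003500·30.0024 = 0.3707  (Exxon)
  w_1 = 0.112963·1.1766 + 0.003500·5.9454 = 0.1537  (Merck)
  w_2 = 0.112963·1.6117 + 0.003500·8.9341 = 0.2133  (Chevron)
  w_3 = 0.112963·1.7531 + 0.003500·18.3451 = 0.2622  (Unilever)
Σw_i=1.0000  μᵀw=0.1230
σ²=wᵀΣw=λ₁·μ_p+λ₂ = 0.112963·0.123 + 0.003500 = 0.017395 ≈ 0.0174


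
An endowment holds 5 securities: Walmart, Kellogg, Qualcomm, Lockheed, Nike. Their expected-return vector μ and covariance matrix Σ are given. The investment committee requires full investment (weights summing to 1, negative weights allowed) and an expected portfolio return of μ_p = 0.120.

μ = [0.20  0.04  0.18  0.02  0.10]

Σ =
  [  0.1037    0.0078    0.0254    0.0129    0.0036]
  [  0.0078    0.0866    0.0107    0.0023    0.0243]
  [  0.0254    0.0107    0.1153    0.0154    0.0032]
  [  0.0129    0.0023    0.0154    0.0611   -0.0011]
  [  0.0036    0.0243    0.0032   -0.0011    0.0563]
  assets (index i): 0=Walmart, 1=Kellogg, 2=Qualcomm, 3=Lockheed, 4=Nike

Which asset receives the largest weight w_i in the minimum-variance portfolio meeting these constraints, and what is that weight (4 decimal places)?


Nike (0.3672)

g=Σ⁻¹μ = [1.6280  -0.3144  1.2211  -0.2811  1.7329]
h=Σ⁻¹𝟙 = [5.8209  5.9208  4.5547  14.0341  14.8496]
a=μᵀg=0.700496  b=𝟙ᵀg=3.986499  c=𝟙ᵀh=45.180083  D=ac−b²=15.756300
λ₁=(c·0.120−b)/D = (45.180083·0.120−3.986499)/15.756300 = 0.091082
λ₂=(a−b·0.120)/D = (0.700496−3.986499·0.120)/15.756300 = 0.014097
w* = 0.091082·g + 0.014097·h:
  w_0 = 0.091082·1.6280 + 0.014097·5.8209 = 0.2303  (Walmart)
  w_1 = 0.091082·-0.3144 + 0.014097·5.9208 = 0.0548  (Kellogg)
  w_2 = 0.091082·1.2211 + 0.014097·4.5547 = 0.1754  (Qualcomm)
  w_3 = 0.091082·-0.2811 + 0.014097·14.0341 = 0.1722  (Lockheed)
  w_4 = 0.091082·1.7329 + 0.014097·14.8496 = 0.3672  (Nike)
Σw_i=1.0000  μᵀw=0.1200
σ²=wᵀΣw=λ₁·μ_p+λ₂ = 0.091082·0.120 + 0.014097 = 0.025027 ≈ 0.0250


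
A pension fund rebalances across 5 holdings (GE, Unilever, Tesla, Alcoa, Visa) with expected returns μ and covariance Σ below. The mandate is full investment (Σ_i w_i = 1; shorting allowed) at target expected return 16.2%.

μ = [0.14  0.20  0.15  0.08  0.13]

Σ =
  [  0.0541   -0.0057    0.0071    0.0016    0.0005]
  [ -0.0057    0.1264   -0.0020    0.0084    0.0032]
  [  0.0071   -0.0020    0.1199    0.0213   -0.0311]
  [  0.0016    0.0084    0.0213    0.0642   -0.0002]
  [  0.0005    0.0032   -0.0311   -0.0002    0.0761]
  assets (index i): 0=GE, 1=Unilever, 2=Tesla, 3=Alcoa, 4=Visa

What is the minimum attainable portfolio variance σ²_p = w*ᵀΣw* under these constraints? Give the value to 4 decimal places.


0.0227

x=Σ⁻¹μ = [2.5096  1.6348  1.6495  0.4295  2.2983]
y=Σ⁻¹𝟙 = [17.5278  7.7077  9.8356  10.9200  16.7496]
a=μᵀx=1.258882  b=𝟙ᵀx=8.521809  c=𝟙ᵀy=62.740616  D=ac−b²=6.361816
λ₁=(c·0.162−b)/D = (62.740616·0.162−8.521809)/6.361816 = 0.258129
λ₂=(a−b·0.162)/D = (1.258882−8.521809·0.162)/6.361816 = -0.019122
w* = 0.258129·x + -0.019122·y:
  w_0 = 0.258129·2.5096 + -0.019122·17.5278 = 0.3126  (GE)
  w_1 = 0.258129·1.6348 + -0.019122·7.7077 = 0.2746  (Unilever)
  w_2 = 0.258129·1.6495 + -0.019122·9.8356 = 0.2377  (Tesla)
  w_3 = 0.258129·0.4295 + -0.019122·10.9200 = -0.0979  (Alcoa)
  w_4 = 0.258129·2.2983 + -0.019122·16.7496 = 0.2730  (Visa)
Σw_i=1.0000  μᵀw=0.1620
σ²=wᵀΣw=λ₁·μ_p+λ₂ = 0.258129·0.162 + -0.019122 = 0.022695 ≈ 0.0227


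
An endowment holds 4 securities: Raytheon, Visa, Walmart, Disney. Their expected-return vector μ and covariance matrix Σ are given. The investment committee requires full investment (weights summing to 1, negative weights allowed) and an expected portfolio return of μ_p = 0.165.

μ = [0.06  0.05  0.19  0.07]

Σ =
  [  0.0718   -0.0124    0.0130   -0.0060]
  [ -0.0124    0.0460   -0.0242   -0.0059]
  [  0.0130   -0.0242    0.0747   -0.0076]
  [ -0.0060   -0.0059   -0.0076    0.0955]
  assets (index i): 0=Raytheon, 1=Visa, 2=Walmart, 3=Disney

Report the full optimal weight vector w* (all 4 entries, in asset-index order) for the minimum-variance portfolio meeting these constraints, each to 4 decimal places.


g=Σ⁻¹μ = [0.8733  3.3924  3.6213  1.2856]
h=Σ⁻¹𝟙 = [17.9273  42.0988  25.5569  16.2322]
a=μᵀg=1.000065  b=𝟙ᵀg=9.172650  c=𝟙ᵀh=101.815276  D=ac−b²=17.684419
λ₁=(c·0.165−b)/D = (101.815276·0.165−9.172650)/17.684419 = 0.431276
λ₂=(a−b·0.165)/D = (1.000065−9.172650·0.165)/17.684419 = -0.029032
w* = 0.431276·g + -0.029032·h:
  w_0 = 0.431276·0.8733 + -0.029032·17.9273 = -0.1438  (Raytheon)
  w_1 = 0.431276·3.3924 + -0.029032·42.0988 = 0.2408  (Visa)
  w_2 = 0.431276·3.6213 + -0.029032·25.5569 = 0.8198  (Walmart)
  w_3 = 0.431276·1.2856 + -0.029032·16.2322 = 0.0832  (Disney)
Σw_i=1.0000  μᵀw=0.1650
σ²=wᵀΣw=λ₁·μ_p+λ₂ = 0.431276·0.165 + -0.029032 = 0.042128 ≈ 0.0421

-0.1438  0.2408  0.8198  0.0832


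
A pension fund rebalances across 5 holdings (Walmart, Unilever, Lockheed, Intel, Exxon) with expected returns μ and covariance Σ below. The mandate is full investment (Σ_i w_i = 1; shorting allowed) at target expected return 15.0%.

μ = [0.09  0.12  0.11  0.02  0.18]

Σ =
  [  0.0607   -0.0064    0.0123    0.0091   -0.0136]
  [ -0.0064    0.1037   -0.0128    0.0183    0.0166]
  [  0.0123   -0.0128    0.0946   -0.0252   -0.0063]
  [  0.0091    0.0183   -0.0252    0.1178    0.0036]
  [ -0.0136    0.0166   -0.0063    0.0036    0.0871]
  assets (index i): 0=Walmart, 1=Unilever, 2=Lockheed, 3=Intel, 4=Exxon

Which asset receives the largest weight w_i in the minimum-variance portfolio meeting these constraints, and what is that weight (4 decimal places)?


Exxon (0.4764)

g=Σ⁻¹μ = [1.8371  1.0537  1.2314  0.0592  2.2392]
h=Σ⁻¹𝟙 = [16.5135  8.7038  12.6417  8.1689  12.9774]
a=μᵀg=0.831480  b=𝟙ᵀg=6.420574  c=𝟙ᵀh=59.005360  D=ac−b²=7.838007
λ₁=(c·0.150−b)/D = (59.005360·0.150−6.420574)/7.838007 = 0.310057
λ₂=(a−b·0.150)/D = (0.831480−6.420574·0.150)/7.838007 = -0.016791
w* = 0.310057·g + -0.016791·h:
  w_0 = 0.310057·1.8371 + -0.016791·16.5135 = 0.2923  (Walmart)
  w_1 = 0.310057·1.0537 + -0.016791·8.7038 = 0.1806  (Unilever)
  w_2 = 0.310057·1.2314 + -0.016791·12.6417 = 0.1695  (Lockheed)
  w_3 = 0.310057·0.0592 + -0.016791·8.1689 = -0.1188  (Intel)
  w_4 = 0.310057·2.2392 + -0.016791·12.9774 = 0.4764  (Exxon)
Σw_i=1.0000  μᵀw=0.1500
σ²=wᵀΣw=λ₁·μ_p+λ₂ = 0.310057·0.150 + -0.016791 = 0.029718 ≈ 0.0297


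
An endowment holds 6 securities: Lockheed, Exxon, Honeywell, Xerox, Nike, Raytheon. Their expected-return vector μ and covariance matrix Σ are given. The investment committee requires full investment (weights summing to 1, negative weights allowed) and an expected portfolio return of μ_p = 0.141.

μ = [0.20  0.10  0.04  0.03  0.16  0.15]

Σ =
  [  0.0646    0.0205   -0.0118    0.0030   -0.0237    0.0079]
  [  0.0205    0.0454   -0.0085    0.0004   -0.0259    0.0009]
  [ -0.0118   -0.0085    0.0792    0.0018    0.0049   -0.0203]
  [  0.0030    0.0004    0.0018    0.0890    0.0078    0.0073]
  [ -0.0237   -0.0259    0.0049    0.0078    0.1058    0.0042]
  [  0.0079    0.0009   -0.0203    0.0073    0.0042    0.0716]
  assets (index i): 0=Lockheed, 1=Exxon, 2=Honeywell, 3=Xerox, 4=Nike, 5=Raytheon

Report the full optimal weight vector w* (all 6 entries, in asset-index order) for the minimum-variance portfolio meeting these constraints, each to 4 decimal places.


u=Σ⁻¹μ = [3.3658  2.5147  1.6285  -0.2264  2.7431  2.0159]
v=Σ⁻¹𝟙 = [14.1595  29.1883  20.7473  7.3395  17.6264  16.1373]
a=μᵀu=1.724254  b=𝟙ᵀu=12.041610  c=𝟙ᵀv=105.198207  D=ac−b²=36.388094
λ₁=(c·0.141−b)/D = (105.198207·0.141−12.041610)/36.388094 = 0.076710
λ₂=(a−b·0.141)/D = (1.724254−12.041610·0.141)/36.388094 = 0.000725
w* = 0.076710·u + 0.000725·v:
  w_0 = 0.076710·3.3658 + 0.000725·14.1595 = 0.2685  (Lockheed)
  w_1 = 0.076710·2.5147 + 0.000725·29.1883 = 0.2141  (Exxon)
  w_2 = 0.076710·1.6285 + 0.000725·20.7473 = 0.1400  (Honeywell)
  w_3 = 0.076710·-0.2264 + 0.000725·7.3395 = -0.0120  (Xerox)
  w_4 = 0.076710·2.7431 + 0.000725·17.6264 = 0.2232  (Nike)
  w_5 = 0.076710·2.0159 + 0.000725·16.1373 = 0.1663  (Raytheon)
Σw_i=1.0000  μᵀw=0.1410
σ²=wᵀΣw=λ₁·μ_p+λ₂ = 0.076710·0.141 + 0.000725 = 0.011541 ≈ 0.0115

0.2685  0.2141  0.1400  -0.0120  0.2232  0.1663


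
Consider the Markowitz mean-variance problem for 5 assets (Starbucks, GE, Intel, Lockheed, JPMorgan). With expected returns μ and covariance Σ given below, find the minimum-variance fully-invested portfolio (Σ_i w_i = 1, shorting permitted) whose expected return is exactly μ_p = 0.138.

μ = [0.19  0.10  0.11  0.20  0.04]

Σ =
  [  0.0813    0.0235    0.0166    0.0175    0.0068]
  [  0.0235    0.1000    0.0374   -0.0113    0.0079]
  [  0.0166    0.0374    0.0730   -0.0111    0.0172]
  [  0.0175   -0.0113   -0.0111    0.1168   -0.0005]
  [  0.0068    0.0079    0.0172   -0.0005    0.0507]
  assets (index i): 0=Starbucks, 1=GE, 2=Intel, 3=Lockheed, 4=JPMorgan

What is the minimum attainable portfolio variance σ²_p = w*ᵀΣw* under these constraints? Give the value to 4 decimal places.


u=Σ⁻¹μ = [1.6392  0.3493  1.1687  1.6122  0.1341]
v=Σ⁻¹𝟙 = [5.9573  5.7273  7.0678  8.9622  15.7231]
a=μᵀu=0.802728  b=𝟙ᵀu=4.903430  c=𝟙ᵀv=43.437623  D=ac−b²=10.824987
λ₁=(c·0.138−b)/D = (43.437623·0.138−4.903430)/10.824987 = 0.100782
λ₂=(a−b·0.138)/D = (0.802728−4.903430·0.138)/10.824987 = 0.011645
w* = 0.100782·u + 0.011645·v:
  w_0 = 0.100782·1.6392 + 0.011645·5.9573 = 0.2346  (Starbucks)
  w_1 = 0.100782·0.3493 + 0.011645·5.7273 = 0.1019  (GE)
  w_2 = 0.100782·1.1687 + 0.011645·7.0678 = 0.2001  (Intel)
  w_3 = 0.100782·1.6122 + 0.011645·8.9622 = 0.2668  (Lockheed)
  w_4 = 0.100782·0.1341 + 0.011645·15.7231 = 0.1966  (JPMorgan)
Σw_i=1.0000  μᵀw=0.1380
σ²=wᵀΣw=λ₁·μ_p+λ₂ = 0.100782·0.138 + 0.011645 = 0.025553 ≈ 0.0256

0.0256


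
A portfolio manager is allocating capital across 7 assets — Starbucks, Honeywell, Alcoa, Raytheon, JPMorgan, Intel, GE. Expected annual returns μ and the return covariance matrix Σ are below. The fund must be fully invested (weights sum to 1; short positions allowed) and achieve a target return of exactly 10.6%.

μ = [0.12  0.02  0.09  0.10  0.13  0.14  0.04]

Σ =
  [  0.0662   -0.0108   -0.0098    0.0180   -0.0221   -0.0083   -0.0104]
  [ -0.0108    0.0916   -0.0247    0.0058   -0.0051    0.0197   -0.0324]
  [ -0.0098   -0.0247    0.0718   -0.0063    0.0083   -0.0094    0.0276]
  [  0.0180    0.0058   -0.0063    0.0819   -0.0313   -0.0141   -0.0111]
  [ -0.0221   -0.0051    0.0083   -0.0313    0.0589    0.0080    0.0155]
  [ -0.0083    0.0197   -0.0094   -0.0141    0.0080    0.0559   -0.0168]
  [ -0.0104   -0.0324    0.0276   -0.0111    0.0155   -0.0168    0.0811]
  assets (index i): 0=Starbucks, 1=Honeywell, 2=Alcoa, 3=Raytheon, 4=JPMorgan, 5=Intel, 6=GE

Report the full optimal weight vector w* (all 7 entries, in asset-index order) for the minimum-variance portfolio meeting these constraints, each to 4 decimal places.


x=Σ⁻¹μ = [3.3730  0.7412  1.8469  2.8493  4.0772  3.4670  0.9223]
y=Σ⁻¹𝟙 = [32.2842  22.1388  19.6457  24.7802  32.2448  26.2182  21.2893]
a=μᵀx=1.923049  b=𝟙ᵀx=17.276960  c=𝟙ᵀy=178.601274  D=ac−b²=44.965631
λ₁=(c·0.106−b)/D = (178.601274·0.106−17.276960)/44.965631 = 0.036801
λ₂=(a−b·0.106)/D = (1.923049−17.276960·0.106)/44.965631 = 0.002039
w* = 0.036801·x + 0.002039·y:
  w_0 = 0.036801·3.3730 + 0.002039·32.2842 = 0.1900  (Starbucks)
  w_1 = 0.036801·0.7412 + 0.002039·22.1388 = 0.0724  (Honeywell)
  w_2 = 0.036801·1.8469 + 0.002039·19.6457 = 0.1080  (Alcoa)
  w_3 = 0.036801·2.8493 + 0.002039·24.7802 = 0.1554  (Raytheon)
  w_4 = 0.036801·4.0772 + 0.002039·32.2448 = 0.2158  (JPMorgan)
  w_5 = 0.036801·3.4670 + 0.002039·26.2182 = 0.1811  (Intel)
  w_6 = 0.036801·0.9223 + 0.002039·21.2893 = 0.0774  (GE)
Σw_i=1.0000  μᵀw=0.1060
σ²=wᵀΣw=λ₁·μ_p+λ₂ = 0.036801·0.106 + 0.002039 = 0.005940 ≈ 0.0059

0.1900  0.0724  0.1080  0.1554  0.2158  0.1811  0.0774
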